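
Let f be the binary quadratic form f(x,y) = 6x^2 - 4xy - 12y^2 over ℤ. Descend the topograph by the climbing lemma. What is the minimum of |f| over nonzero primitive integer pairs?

descent: ρ → (-12,4,6)
descent: ρ → (6,8,-10)  [lands on river]
river: ρ → (-10,12,4)
river: ρ → (4,12,-10)
river: ρ → (-10,8,6)
river: ρ → (6,16,-2)
river: ρ → (-2,16,6)
closes: descent 2, river 6
min |a| on river = 2

2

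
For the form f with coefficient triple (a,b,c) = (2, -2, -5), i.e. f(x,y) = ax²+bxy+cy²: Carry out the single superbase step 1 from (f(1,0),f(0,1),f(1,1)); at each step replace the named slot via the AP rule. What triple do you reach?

start (2,-5,-5) = (f(1,0),f(0,1),f(1,1))
replace slot 1: 2·((-5)+(-5)) − 2 = -22 → (-22,-5,-5)

-22,-5,-5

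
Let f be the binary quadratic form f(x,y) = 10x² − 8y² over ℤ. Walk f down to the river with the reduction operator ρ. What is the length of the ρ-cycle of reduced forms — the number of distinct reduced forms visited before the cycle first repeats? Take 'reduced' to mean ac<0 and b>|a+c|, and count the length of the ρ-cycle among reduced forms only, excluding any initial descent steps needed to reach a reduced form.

D = 320, ⌊√D⌋ = 17
descent: ρ → (-8,16,2)  [lands on river]
river: ρ → (2,16,-8)
ρ-cycle length = 2 (tail of 1 descent step not counted)

2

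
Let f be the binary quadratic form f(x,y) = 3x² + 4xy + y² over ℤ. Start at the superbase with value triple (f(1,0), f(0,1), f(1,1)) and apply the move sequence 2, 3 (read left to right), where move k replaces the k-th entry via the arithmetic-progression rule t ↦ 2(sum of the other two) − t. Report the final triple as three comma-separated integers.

start (3,1,8) = (f(1,0),f(0,1),f(1,1))
replace slot 2: 2·(3+8) − 1 = 21 → (3,21,8)
replace slot 3: 2·(3+21) − 8 = 40 → (3,21,40)

3,21,40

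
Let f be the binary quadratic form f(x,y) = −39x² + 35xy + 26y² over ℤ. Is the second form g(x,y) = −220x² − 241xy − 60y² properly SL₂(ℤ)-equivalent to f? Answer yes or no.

D₁ = 5281, D₂ = 5281
river cycle of f (length 78): (26, 69, -5), (-5, 71, 12), (12, 49, -60), (-60, 71, 1), (1, 71, -60), (-60, 49, 12), (12, 71, -5), (-5, 69, 26), (26, 35, -39), (-39, 43, 22), … (68 more)
river cycle of g (length 78): (22, 43, -39), (-39, 35, 26), (26, 69, -5), (-5, 71, 12), (12, 49, -60), (-60, 71, 1), (1, 71, -60), (-60, 49, 12), (12, 71, -5), (-5, 69, 26), … (68 more)
cycles coincide ⇒ equivalent

yes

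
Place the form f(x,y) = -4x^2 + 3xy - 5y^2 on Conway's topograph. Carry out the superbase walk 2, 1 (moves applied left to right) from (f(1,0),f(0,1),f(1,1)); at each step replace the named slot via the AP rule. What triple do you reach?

start (-4,-5,-6) = (f(1,0),f(0,1),f(1,1))
replace slot 2: 2·((-4)+(-6)) − (-5) = -15 → (-4,-15,-6)
replace slot 1: 2·((-15)+(-6)) − (-4) = -38 → (-38,-15,-6)

-38,-15,-6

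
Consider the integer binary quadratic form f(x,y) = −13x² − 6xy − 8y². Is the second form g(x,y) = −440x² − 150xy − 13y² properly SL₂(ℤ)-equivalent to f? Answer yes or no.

D₁ = -380, D₂ = -380
f is negative-definite; reduce −f:
−f: flip: (13,6,8)→(8,-6,13)
−f: reduced (well bottom): (8,-6,13) with a≤c, −a<b≤a
flip sign back: reduced form of f is (-8,6,-13)
g is negative-definite; reduce −g:
−g: flip: (440,150,13)→(13,-150,440)
−g: translate: b→6 (≡-150 mod 26), so (13,-150,440)→(13,6,8)
−g: flip: (13,6,8)→(8,-6,13)
−g: reduced (well bottom): (8,-6,13) with a≤c, −a<b≤a
flip sign back: reduced form of g is (-8,6,-13)
reduced forms (-8, 6, -13) vs (-8, 6, -13) ⇒ equivalent

yes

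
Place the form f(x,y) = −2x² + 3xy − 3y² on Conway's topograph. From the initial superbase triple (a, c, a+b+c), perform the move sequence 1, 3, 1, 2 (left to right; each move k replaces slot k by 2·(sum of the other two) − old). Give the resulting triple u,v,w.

start (-2,-3,-2) = (f(1,0),f(0,1),f(1,1))
replace slot 1: 2·((-3)+(-2)) − (-2) = -8 → (-8,-3,-2)
replace slot 3: 2·((-8)+(-3)) − (-2) = -20 → (-8,-3,-20)
replace slot 1: 2·((-3)+(-20)) − (-8) = -38 → (-38,-3,-20)
replace slot 2: 2·((-38)+(-20)) − (-3) = -113 → (-38,-113,-20)

-38,-113,-20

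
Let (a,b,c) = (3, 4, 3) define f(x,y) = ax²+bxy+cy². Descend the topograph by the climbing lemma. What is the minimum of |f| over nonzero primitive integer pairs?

translate: b→-2 (≡4 mod 6), so (3,4,3)→(3,-2,2)
flip: (3,-2,2)→(2,2,3)
reduced (well bottom): (2,2,3) with a≤c, −a<b≤a
well minimum = a = 2

2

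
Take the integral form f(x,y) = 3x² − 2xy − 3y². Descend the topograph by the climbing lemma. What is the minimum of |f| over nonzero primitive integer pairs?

descent: ρ → (-3,2,3)  [lands on river]
river: ρ → (3,4,-2)
river: ρ → (-2,4,3)
river: ρ → (3,2,-3)
river: ρ → (-3,4,2)
river: ρ → (2,4,-3)
closes: descent 1, river 6
min |a| on river = 2

2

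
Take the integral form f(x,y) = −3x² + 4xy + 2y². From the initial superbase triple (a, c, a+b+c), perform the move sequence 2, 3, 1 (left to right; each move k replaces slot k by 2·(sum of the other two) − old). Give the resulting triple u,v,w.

start (-3,2,3) = (f(1,0),f(0,1),f(1,1))
replace slot 2: 2·((-3)+3) − 2 = -2 → (-3,-2,3)
replace slot 3: 2·((-3)+(-2)) − 3 = -13 → (-3,-2,-13)
replace slot 1: 2·((-2)+(-13)) − (-3) = -27 → (-27,-2,-13)

-27,-2,-13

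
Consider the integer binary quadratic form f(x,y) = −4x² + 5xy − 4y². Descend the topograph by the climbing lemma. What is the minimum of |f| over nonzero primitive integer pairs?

translate: b→3 (≡-5 mod 8), so (4,-5,4)→(4,3,3)
flip: (4,3,3)→(3,-3,4)
translate: b→3 (≡-3 mod 6), so (3,-3,4)→(3,3,4)
reduced (well bottom): (3,3,4) with a≤c, −a<b≤a
well minimum |f| = |-3| = 3 (negative-definite)

3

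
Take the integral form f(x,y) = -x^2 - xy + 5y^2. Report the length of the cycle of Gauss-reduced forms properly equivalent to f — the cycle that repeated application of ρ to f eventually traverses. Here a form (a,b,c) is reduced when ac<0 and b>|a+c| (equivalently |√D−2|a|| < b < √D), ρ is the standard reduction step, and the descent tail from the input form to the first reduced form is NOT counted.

D = 21, ⌊√D⌋ = 4
descent: ρ → (5,1,-1)
descent: ρ → (-1,3,3)  [lands on river]
river: ρ → (3,3,-1)
ρ-cycle length = 2 (tail of 2 descent steps not counted)

2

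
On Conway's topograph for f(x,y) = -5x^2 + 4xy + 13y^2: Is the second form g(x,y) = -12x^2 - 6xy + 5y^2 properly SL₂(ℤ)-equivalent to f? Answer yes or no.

D₁ = 276, D₂ = 276
river cycle of f (length 8): (-5, 14, 4), (4, 10, -11), (-11, 12, 3), (3, 12, -11), (-11, 10, 4), (4, 14, -5), (-5, 16, 1), (1, 16, -5)
river cycle of g (length 8): (5, 16, -1), (-1, 16, 5), (5, 14, -4), (-4, 10, 11), (11, 12, -3), (-3, 12, 11), (11, 10, -4), (-4, 14, 5)
cycles differ ⇒ inequivalent

no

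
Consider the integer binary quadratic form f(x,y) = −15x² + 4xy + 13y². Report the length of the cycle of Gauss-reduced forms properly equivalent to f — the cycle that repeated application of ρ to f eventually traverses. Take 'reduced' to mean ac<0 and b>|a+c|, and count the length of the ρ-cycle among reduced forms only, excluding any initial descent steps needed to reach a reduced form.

D = 796, ⌊√D⌋ = 28
river: ρ → (13,22,-6)
river: ρ → (-6,26,5)
river: ρ → (5,24,-11)
river: ρ → (-11,20,9)
river: ρ → (9,16,-15)
river: ρ → (-15,14,10)
river: ρ → (10,26,-3)
river: ρ → (-3,28,1)
river: ρ → (1,28,-3)
river: ρ → (-3,26,10)
river: ρ → (10,14,-15)
river: ρ → (-15,16,9)
river: ρ → (9,20,-11)
river: ρ → (-11,24,5)
river: ρ → (5,26,-6)
river: ρ → (-6,22,13)
river: ρ → (13,4,-15)
river: ρ → (-15,26,2)
river: ρ → (2,26,-15)
river: ρ → (-15,4,13)
ρ-cycle length = 20 (tail of 0 descent steps not counted)

20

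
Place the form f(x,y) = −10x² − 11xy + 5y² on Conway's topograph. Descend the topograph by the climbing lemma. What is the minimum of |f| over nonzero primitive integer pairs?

descent: ρ → (5,11,-10)  [lands on river]
river: ρ → (-10,9,6)
river: ρ → (6,15,-4)
river: ρ → (-4,17,2)
river: ρ → (2,15,-12)
river: ρ → (-12,9,5)
closes: descent 1, river 6
min |a| on river = 2

2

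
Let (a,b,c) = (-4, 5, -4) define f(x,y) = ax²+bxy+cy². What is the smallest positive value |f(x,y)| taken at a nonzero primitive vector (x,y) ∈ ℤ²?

translate: b→3 (≡-5 mod 8), so (4,-5,4)→(4,3,3)
flip: (4,3,3)→(3,-3,4)
translate: b→3 (≡-3 mod 6), so (3,-3,4)→(3,3,4)
reduced (well bottom): (3,3,4) with a≤c, −a<b≤a
well minimum |f| = |-3| = 3 (negative-definite)

3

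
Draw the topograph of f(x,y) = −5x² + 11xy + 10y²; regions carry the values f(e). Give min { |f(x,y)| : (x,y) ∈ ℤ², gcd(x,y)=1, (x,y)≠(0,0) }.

river: ρ → (10,9,-6)
river: ρ → (-6,15,4)
river: ρ → (4,17,-2)
river: ρ → (-2,15,12)
river: ρ → (12,9,-5)
river: ρ → (-5,11,10)
closes: descent 0, river 6
min |a| on river = 2

2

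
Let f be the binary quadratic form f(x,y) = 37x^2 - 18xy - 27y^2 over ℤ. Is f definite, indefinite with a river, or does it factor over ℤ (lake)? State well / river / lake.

D = b²−4ac = (-18)² − 4·37·(-27) = 4320
D > 0 non-square ⇒ indefinite ⇒ periodic river

river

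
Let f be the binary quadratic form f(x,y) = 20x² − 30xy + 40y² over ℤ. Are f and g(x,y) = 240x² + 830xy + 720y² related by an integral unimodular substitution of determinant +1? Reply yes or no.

D₁ = -2300, D₂ = -2300
f: translate: b→10 (≡-30 mod 40), so (20,-30,40)→(20,10,30)
f: reduced (well bottom): (20,10,30) with a≤c, −a<b≤a
g: translate: b→-130 (≡830 mod 480), so (240,830,720)→(240,-130,20)
g: flip: (240,-130,20)→(20,130,240)
g: translate: b→10 (≡130 mod 40), so (20,130,240)→(20,10,30)
g: reduced (well bottom): (20,10,30) with a≤c, −a<b≤a
reduced forms (20, 10, 30) vs (20, 10, 30) ⇒ equivalent

yes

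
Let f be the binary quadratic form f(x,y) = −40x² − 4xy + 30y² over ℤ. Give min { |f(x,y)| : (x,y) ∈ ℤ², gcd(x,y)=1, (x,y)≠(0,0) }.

descent: ρ → (30,64,-6)  [lands on river]
river: ρ → (-6,68,8)
river: ρ → (8,60,-38)
river: ρ → (-38,16,30)
river: ρ → (30,44,-24)
river: ρ → (-24,52,22)
river: ρ → (22,36,-40)
river: ρ → (-40,44,18)
river: ρ → (18,64,-10)
river: ρ → (-10,56,42)
river: ρ → (42,28,-24)
river: ρ → (-24,68,2)
river: ρ → (2,68,-24)
river: ρ → (-24,28,42)
river: ρ → (42,56,-10)
river: ρ → (-10,64,18)
river: ρ → (18,44,-40)
river: ρ → (-40,36,22)
river: ρ → (22,52,-24)
river: ρ → (-24,44,30)
river: ρ → (30,16,-38)
river: ρ → (-38,60,8)
river: ρ → (8,68,-6)
river: ρ → (-6,64,30)
river: ρ → (30,56,-14)
river: ρ → (-14,56,30)
closes: descent 1, river 26
min |a| on river = 2

2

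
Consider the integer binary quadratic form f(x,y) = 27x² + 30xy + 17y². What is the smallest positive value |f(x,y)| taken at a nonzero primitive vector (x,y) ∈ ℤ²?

translate: b→-24 (≡30 mod 54), so (27,30,17)→(27,-24,14)
flip: (27,-24,14)→(14,24,27)
translate: b→-4 (≡24 mod 28), so (14,24,27)→(14,-4,17)
reduced (well bottom): (14,-4,17) with a≤c, −a<b≤a
well minimum = a = 14

14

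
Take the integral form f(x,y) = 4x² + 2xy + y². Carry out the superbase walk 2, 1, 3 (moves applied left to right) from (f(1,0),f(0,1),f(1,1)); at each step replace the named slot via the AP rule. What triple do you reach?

start (4,1,7) = (f(1,0),f(0,1),f(1,1))
replace slot 2: 2·(4+7) − 1 = 21 → (4,21,7)
replace slot 1: 2·(21+7) − 4 = 52 → (52,21,7)
replace slot 3: 2·(52+21) − 7 = 139 → (52,21,139)

52,21,139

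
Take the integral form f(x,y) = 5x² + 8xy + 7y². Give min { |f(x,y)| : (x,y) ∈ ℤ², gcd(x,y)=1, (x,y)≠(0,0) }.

translate: b→-2 (≡8 mod 10), so (5,8,7)→(5,-2,4)
flip: (5,-2,4)→(4,2,5)
reduced (well bottom): (4,2,5) with a≤c, −a<b≤a
well minimum = a = 4

4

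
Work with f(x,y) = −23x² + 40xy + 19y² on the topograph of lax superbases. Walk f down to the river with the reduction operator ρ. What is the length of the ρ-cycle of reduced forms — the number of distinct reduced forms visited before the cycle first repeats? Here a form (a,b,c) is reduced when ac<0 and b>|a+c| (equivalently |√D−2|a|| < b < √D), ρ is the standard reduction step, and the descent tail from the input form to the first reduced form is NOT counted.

D = 3348, ⌊√D⌋ = 57
river: ρ → (19,36,-27)
river: ρ → (-27,18,28)
river: ρ → (28,38,-17)
river: ρ → (-17,30,36)
river: ρ → (36,42,-11)
river: ρ → (-11,46,28)
river: ρ → (28,10,-29)
river: ρ → (-29,48,9)
river: ρ → (9,42,-44)
river: ρ → (-44,46,7)
river: ρ → (7,52,-23)
river: ρ → (-23,40,19)
ρ-cycle length = 12 (tail of 0 descent steps not counted)

12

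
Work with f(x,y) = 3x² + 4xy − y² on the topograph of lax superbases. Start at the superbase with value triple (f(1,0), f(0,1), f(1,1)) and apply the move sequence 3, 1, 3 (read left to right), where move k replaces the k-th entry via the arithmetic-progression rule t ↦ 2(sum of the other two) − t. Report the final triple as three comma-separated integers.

start (3,-1,6) = (f(1,0),f(0,1),f(1,1))
replace slot 3: 2·(3+(-1)) − 6 = -2 → (3,-1,-2)
replace slot 1: 2·((-1)+(-2)) − 3 = -9 → (-9,-1,-2)
replace slot 3: 2·((-9)+(-1)) − (-2) = -18 → (-9,-1,-18)

-9,-1,-18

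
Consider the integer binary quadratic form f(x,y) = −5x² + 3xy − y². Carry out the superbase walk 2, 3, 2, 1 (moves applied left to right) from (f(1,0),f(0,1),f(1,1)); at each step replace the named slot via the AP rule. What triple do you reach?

start (-5,-1,-3) = (f(1,0),f(0,1),f(1,1))
replace slot 2: 2·((-5)+(-3)) − (-1) = -15 → (-5,-15,-3)
replace slot 3: 2·((-5)+(-15)) − (-3) = -37 → (-5,-15,-37)
replace slot 2: 2·((-5)+(-37)) − (-15) = -69 → (-5,-69,-37)
replace slot 1: 2·((-69)+(-37)) − (-5) = -207 → (-207,-69,-37)

-207,-69,-37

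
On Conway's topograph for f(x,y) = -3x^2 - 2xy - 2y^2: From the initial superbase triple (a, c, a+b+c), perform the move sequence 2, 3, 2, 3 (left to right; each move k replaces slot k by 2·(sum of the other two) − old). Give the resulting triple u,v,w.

start (-3,-2,-7) = (f(1,0),f(0,1),f(1,1))
replace slot 2: 2·((-3)+(-7)) − (-2) = -18 → (-3,-18,-7)
replace slot 3: 2·((-3)+(-18)) − (-7) = -35 → (-3,-18,-35)
replace slot 2: 2·((-3)+(-35)) − (-18) = -58 → (-3,-58,-35)
replace slot 3: 2·((-3)+(-58)) − (-35) = -87 → (-3,-58,-87)

-3,-58,-87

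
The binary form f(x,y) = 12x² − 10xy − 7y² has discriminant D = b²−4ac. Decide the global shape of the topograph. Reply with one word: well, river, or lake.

D = b²−4ac = (-10)² − 4·12·(-7) = 436
D > 0 non-square ⇒ indefinite ⇒ periodic river

river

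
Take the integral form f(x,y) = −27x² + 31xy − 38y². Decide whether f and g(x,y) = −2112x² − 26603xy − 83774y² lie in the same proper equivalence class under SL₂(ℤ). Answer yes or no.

D₁ = -3143, D₂ = -3143
f is negative-definite; reduce −f:
−f: translate: b→23 (≡-31 mod 54), so (27,-31,38)→(27,23,34)
−f: reduced (well bottom): (27,23,34) with a≤c, −a<b≤a
flip sign back: reduced form of f is (-27,-23,-34)
g is negative-definite; reduce −g:
−g: translate: b→1259 (≡26603 mod 4224), so (2112,26603,83774)→(2112,1259,188)
−g: flip: (2112,1259,188)→(188,-1259,2112)
−g: translate: b→-131 (≡-1259 mod 376), so (188,-1259,2112)→(188,-131,27)
−g: flip: (188,-131,27)→(27,131,188)
−g: translate: b→23 (≡131 mod 54), so (27,131,188)→(27,23,34)
−g: reduced (well bottom): (27,23,34) with a≤c, −a<b≤a
flip sign back: reduced form of g is (-27,-23,-34)
reduced forms (-27, -23, -34) vs (-27, -23, -34) ⇒ equivalent

yes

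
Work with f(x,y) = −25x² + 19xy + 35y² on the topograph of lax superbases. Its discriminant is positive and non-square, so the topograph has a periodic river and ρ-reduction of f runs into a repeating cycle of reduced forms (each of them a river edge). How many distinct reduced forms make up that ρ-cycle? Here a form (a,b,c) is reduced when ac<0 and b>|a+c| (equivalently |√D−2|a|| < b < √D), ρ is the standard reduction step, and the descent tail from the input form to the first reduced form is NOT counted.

D = 3861, ⌊√D⌋ = 62
river: ρ → (35,51,-9)
river: ρ → (-9,57,17)
river: ρ → (17,45,-27)
river: ρ → (-27,9,35)
river: ρ → (35,61,-1)
river: ρ → (-1,61,35)
river: ρ → (35,9,-27)
river: ρ → (-27,45,17)
river: ρ → (17,57,-9)
river: ρ → (-9,51,35)
river: ρ → (35,19,-25)
river: ρ → (-25,31,29)
river: ρ → (29,27,-27)
river: ρ → (-27,27,29)
river: ρ → (29,31,-25)
river: ρ → (-25,19,35)
ρ-cycle length = 16 (tail of 0 descent steps not counted)

16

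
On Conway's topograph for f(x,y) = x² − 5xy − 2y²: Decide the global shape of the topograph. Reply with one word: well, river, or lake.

D = b²−4ac = (-5)² − 4·1·(-2) = 33
D > 0 non-square ⇒ indefinite ⇒ periodic river

river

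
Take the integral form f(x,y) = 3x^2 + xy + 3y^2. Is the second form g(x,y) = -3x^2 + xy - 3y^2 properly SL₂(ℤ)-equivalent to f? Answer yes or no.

D₁ = -35, D₂ = -35
f: reduced (well bottom): (3,1,3) with a≤c, −a<b≤a
g is negative-definite; reduce −g:
−g: flip: (3,-1,3)→(3,1,3)
−g: reduced (well bottom): (3,1,3) with a≤c, −a<b≤a
flip sign back: reduced form of g is (-3,-1,-3)
reduced forms (3, 1, 3) vs (-3, -1, -3) ⇒ inequivalent

no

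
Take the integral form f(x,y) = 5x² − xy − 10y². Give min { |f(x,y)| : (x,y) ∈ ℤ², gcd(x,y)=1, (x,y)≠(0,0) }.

descent: ρ → (-10,1,5)
descent: ρ → (5,9,-6)  [lands on river]
river: ρ → (-6,3,8)
river: ρ → (8,13,-1)
river: ρ → (-1,13,8)
river: ρ → (8,3,-6)
river: ρ → (-6,9,5)
river: ρ → (5,11,-4)
river: ρ → (-4,13,2)
river: ρ → (2,11,-10)
river: ρ → (-10,9,3)
river: ρ → (3,9,-10)
river: ρ → (-10,11,2)
river: ρ → (2,13,-4)
river: ρ → (-4,11,5)
closes: descent 2, river 14
min |a| on river = 1

1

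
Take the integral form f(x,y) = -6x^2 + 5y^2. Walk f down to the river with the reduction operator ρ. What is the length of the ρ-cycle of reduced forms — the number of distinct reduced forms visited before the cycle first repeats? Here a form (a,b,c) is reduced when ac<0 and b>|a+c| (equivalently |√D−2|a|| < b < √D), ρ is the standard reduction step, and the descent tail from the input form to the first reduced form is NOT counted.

D = 120, ⌊√D⌋ = 10
descent: ρ → (5,10,-1)  [lands on river]
river: ρ → (-1,10,5)
ρ-cycle length = 2 (tail of 1 descent step not counted)

2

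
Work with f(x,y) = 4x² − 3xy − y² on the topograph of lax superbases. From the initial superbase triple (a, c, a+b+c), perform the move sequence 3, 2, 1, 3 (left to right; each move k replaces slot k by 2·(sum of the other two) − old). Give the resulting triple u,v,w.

start (4,-1,0) = (f(1,0),f(0,1),f(1,1))
replace slot 3: 2·(4+(-1)) − 0 = 6 → (4,-1,6)
replace slot 2: 2·(4+6) − (-1) = 21 → (4,21,6)
replace slot 1: 2·(21+6) − 4 = 50 → (50,21,6)
replace slot 3: 2·(50+21) − 6 = 136 → (50,21,136)

50,21,136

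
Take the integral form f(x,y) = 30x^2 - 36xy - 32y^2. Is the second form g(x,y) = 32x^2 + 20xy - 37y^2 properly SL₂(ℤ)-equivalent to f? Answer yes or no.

D₁ = 5136, D₂ = 5136
river cycle of f (length 8): (-32, 36, 30), (30, 24, -38), (-38, 52, 16), (16, 44, -50), (-50, 56, 10), (10, 64, -26), (-26, 40, 34), (34, 28, -32)
river cycle of g (length 6): (-37, 54, 15), (15, 66, -13), (-13, 64, 20), (20, 56, -25), (-25, 44, 32), (32, 20, -37)
cycles differ ⇒ inequivalent

no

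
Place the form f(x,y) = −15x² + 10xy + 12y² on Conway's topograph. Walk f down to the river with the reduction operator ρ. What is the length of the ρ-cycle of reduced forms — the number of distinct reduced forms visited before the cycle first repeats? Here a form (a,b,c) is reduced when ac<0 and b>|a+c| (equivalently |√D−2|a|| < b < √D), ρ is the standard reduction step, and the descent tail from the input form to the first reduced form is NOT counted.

D = 820, ⌊√D⌋ = 28
river: ρ → (12,14,-13)
river: ρ → (-13,12,13)
river: ρ → (13,14,-12)
river: ρ → (-12,10,15)
river: ρ → (15,20,-7)
river: ρ → (-7,22,12)
river: ρ → (12,26,-3)
river: ρ → (-3,28,3)
river: ρ → (3,26,-12)
river: ρ → (-12,22,7)
river: ρ → (7,20,-15)
river: ρ → (-15,10,12)
ρ-cycle length = 12 (tail of 0 descent steps not counted)

12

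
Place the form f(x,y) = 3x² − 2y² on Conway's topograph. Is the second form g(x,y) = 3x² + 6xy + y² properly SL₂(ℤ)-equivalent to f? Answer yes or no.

D₁ = 24, D₂ = 24
river cycle of f (length 2): (-2, 4, 1), (1, 4, -2)
river cycle of g (length 2): (1, 4, -2), (-2, 4, 1)
cycles coincide ⇒ equivalent

yes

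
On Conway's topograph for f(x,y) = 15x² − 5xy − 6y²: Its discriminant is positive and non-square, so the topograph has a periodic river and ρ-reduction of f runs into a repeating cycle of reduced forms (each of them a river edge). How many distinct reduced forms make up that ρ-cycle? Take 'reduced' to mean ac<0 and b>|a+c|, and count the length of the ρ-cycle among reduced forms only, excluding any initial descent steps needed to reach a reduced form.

D = 385, ⌊√D⌋ = 19
descent: ρ → (-6,17,4)  [lands on river]
river: ρ → (4,15,-10)
river: ρ → (-10,5,9)
river: ρ → (9,13,-6)
river: ρ → (-6,11,11)
river: ρ → (11,11,-6)
river: ρ → (-6,13,9)
river: ρ → (9,5,-10)
river: ρ → (-10,15,4)
river: ρ → (4,17,-6)
river: ρ → (-6,19,1)
river: ρ → (1,19,-6)
ρ-cycle length = 12 (tail of 1 descent step not counted)

12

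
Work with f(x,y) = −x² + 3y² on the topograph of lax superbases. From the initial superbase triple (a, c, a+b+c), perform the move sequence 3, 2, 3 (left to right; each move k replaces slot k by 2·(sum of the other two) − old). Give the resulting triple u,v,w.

start (-1,3,2) = (f(1,0),f(0,1),f(1,1))
replace slot 3: 2·((-1)+3) − 2 = 2 → (-1,3,2)
replace slot 2: 2·((-1)+2) − 3 = -1 → (-1,-1,2)
replace slot 3: 2·((-1)+(-1)) − 2 = -6 → (-1,-1,-6)

-1,-1,-6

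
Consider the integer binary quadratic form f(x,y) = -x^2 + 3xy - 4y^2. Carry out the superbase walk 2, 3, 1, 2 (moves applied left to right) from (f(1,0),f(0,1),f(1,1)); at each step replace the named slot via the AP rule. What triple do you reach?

start (-1,-4,-2) = (f(1,0),f(0,1),f(1,1))
replace slot 2: 2·((-1)+(-2)) − (-4) = -2 → (-1,-2,-2)
replace slot 3: 2·((-1)+(-2)) − (-2) = -4 → (-1,-2,-4)
replace slot 1: 2·((-2)+(-4)) − (-1) = -11 → (-11,-2,-4)
replace slot 2: 2·((-11)+(-4)) − (-2) = -28 → (-11,-28,-4)

-11,-28,-4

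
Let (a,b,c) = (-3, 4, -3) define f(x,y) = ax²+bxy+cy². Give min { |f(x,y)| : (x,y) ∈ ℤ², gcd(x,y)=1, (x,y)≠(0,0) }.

translate: b→2 (≡-4 mod 6), so (3,-4,3)→(3,2,2)
flip: (3,2,2)→(2,-2,3)
translate: b→2 (≡-2 mod 4), so (2,-2,3)→(2,2,3)
reduced (well bottom): (2,2,3) with a≤c, −a<b≤a
well minimum |f| = |-2| = 2 (negative-definite)

2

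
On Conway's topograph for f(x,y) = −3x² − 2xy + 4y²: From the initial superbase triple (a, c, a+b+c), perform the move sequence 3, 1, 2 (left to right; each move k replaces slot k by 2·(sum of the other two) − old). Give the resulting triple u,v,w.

start (-3,4,-1) = (f(1,0),f(0,1),f(1,1))
replace slot 3: 2·((-3)+4) − (-1) = 3 → (-3,4,3)
replace slot 1: 2·(4+3) − (-3) = 17 → (17,4,3)
replace slot 2: 2·(17+3) − 4 = 36 → (17,36,3)

17,36,3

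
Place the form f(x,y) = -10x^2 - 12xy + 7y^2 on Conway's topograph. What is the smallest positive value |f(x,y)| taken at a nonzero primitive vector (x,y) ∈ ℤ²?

descent: ρ → (7,12,-10)  [lands on river]
river: ρ → (-10,8,9)
river: ρ → (9,10,-9)
river: ρ → (-9,8,10)
river: ρ → (10,12,-7)
river: ρ → (-7,16,6)
river: ρ → (6,20,-1)
river: ρ → (-1,20,6)
river: ρ → (6,16,-7)
river: ρ → (-7,12,10)
river: ρ → (10,8,-9)
river: ρ → (-9,10,9)
river: ρ → (9,8,-10)
river: ρ → (-10,12,7)
river: ρ → (7,16,-6)
river: ρ → (-6,20,1)
river: ρ → (1,20,-6)
river: ρ → (-6,16,7)
closes: descent 1, river 18
min |a| on river = 1

1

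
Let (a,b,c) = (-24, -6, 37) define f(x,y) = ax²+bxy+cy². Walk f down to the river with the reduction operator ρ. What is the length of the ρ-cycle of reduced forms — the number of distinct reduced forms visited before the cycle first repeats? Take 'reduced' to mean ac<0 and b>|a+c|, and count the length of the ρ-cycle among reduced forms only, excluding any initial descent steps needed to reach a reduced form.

D = 3588, ⌊√D⌋ = 59
descent: ρ → (37,6,-24)
descent: ρ → (-24,42,19)  [lands on river]
river: ρ → (19,34,-32)
river: ρ → (-32,30,21)
river: ρ → (21,54,-8)
river: ρ → (-8,58,7)
river: ρ → (7,54,-24)
ρ-cycle length = 6 (tail of 2 descent steps not counted)

6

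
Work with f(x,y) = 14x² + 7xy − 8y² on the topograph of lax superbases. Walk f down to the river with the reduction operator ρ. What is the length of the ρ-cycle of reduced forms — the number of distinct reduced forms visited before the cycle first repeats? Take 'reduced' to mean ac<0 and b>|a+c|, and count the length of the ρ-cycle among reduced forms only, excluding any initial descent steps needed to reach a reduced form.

D = 497, ⌊√D⌋ = 22
river: ρ → (-8,9,13)
river: ρ → (13,17,-4)
river: ρ → (-4,15,17)
river: ρ → (17,19,-2)
river: ρ → (-2,21,7)
river: ρ → (7,21,-2)
river: ρ → (-2,19,17)
river: ρ → (17,15,-4)
river: ρ → (-4,17,13)
river: ρ → (13,9,-8)
river: ρ → (-8,7,14)
river: ρ → (14,21,-1)
river: ρ → (-1,21,14)
river: ρ → (14,7,-8)
ρ-cycle length = 14 (tail of 0 descent steps not counted)

14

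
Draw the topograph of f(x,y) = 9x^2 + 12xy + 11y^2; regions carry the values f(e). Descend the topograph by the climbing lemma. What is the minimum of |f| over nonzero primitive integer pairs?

translate: b→-6 (≡12 mod 18), so (9,12,11)→(9,-6,8)
flip: (9,-6,8)→(8,6,9)
reduced (well bottom): (8,6,9) with a≤c, −a<b≤a
well minimum = a = 8

8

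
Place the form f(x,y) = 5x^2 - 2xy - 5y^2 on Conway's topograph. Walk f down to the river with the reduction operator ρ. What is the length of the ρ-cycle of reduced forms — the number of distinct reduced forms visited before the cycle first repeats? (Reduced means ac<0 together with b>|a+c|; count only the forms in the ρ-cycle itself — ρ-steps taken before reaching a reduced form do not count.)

D = 104, ⌊√D⌋ = 10
descent: ρ → (-5,2,5)  [lands on river]
river: ρ → (5,8,-2)
river: ρ → (-2,8,5)
river: ρ → (5,2,-5)
river: ρ → (-5,8,2)
river: ρ → (2,8,-5)
ρ-cycle length = 6 (tail of 1 descent step not counted)

6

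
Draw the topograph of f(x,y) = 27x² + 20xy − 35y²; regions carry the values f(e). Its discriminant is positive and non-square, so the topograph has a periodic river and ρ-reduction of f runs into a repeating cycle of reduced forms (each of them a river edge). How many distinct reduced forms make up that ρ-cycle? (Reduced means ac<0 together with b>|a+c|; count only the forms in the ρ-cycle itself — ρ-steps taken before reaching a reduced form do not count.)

D = 4180, ⌊√D⌋ = 64
river: ρ → (-35,50,12)
river: ρ → (12,46,-43)
river: ρ → (-43,40,15)
river: ρ → (15,50,-28)
river: ρ → (-28,62,3)
river: ρ → (3,64,-7)
river: ρ → (-7,62,12)
river: ρ → (12,58,-17)
river: ρ → (-17,44,33)
river: ρ → (33,22,-28)
river: ρ → (-28,34,27)
river: ρ → (27,20,-35)
ρ-cycle length = 12 (tail of 0 descent steps not counted)

12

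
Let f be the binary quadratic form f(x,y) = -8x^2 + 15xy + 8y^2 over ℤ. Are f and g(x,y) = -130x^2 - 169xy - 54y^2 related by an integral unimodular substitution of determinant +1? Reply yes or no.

D₁ = 481, D₂ = 481
river cycle of f (length 26): (8, 17, -6), (-6, 19, 5), (5, 21, -2), (-2, 19, 15), (15, 11, -6), (-6, 13, 13), (13, 13, -6), (-6, 11, 15), (15, 19, -2), (-2, 21, 5), … (16 more)
river cycle of g (length 26): (-8, 15, 8), (8, 17, -6), (-6, 19, 5), (5, 21, -2), (-2, 19, 15), (15, 11, -6), (-6, 13, 13), (13, 13, -6), (-6, 11, 15), (15, 19, -2), … (16 more)
cycles coincide ⇒ equivalent

yes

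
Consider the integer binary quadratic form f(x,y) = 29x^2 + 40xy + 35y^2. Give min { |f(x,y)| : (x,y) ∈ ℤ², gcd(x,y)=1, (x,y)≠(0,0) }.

translate: b→-18 (≡40 mod 58), so (29,40,35)→(29,-18,24)
flip: (29,-18,24)→(24,18,29)
reduced (well bottom): (24,18,29) with a≤c, −a<b≤a
well minimum = a = 24

24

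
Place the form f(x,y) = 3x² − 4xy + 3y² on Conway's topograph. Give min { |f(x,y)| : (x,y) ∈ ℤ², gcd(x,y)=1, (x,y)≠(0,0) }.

translate: b→2 (≡-4 mod 6), so (3,-4,3)→(3,2,2)
flip: (3,2,2)→(2,-2,3)
translate: b→2 (≡-2 mod 4), so (2,-2,3)→(2,2,3)
reduced (well bottom): (2,2,3) with a≤c, −a<b≤a
well minimum = a = 2

2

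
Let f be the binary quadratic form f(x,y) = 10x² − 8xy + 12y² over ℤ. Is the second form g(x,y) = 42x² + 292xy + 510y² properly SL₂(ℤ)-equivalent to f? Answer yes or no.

D₁ = -416, D₂ = -416
f: reduced (well bottom): (10,-8,12) with a≤c, −a<b≤a
g: translate: b→40 (≡292 mod 84), so (42,292,510)→(42,40,12)
g: flip: (42,40,12)→(12,-40,42)
g: translate: b→8 (≡-40 mod 24), so (12,-40,42)→(12,8,10)
g: flip: (12,8,10)→(10,-8,12)
g: reduced (well bottom): (10,-8,12) with a≤c, −a<b≤a
reduced forms (10, -8, 12) vs (10, -8, 12) ⇒ equivalent

yes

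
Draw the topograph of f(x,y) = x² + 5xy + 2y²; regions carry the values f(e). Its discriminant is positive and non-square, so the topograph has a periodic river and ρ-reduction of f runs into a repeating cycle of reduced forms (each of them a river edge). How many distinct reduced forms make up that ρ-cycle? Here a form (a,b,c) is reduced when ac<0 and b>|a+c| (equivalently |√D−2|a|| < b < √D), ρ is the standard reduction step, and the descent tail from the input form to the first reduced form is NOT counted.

D = 17, ⌊√D⌋ = 4
descent: ρ → (2,3,-1)  [lands on river]
river: ρ → (-1,3,2)
river: ρ → (2,1,-2)
river: ρ → (-2,3,1)
river: ρ → (1,3,-2)
river: ρ → (-2,1,2)
ρ-cycle length = 6 (tail of 1 descent step not counted)

6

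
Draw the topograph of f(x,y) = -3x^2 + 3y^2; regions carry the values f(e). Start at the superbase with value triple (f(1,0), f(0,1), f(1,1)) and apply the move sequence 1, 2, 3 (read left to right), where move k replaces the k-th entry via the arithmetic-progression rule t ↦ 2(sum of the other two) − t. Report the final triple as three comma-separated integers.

start (-3,3,0) = (f(1,0),f(0,1),f(1,1))
replace slot 1: 2·(3+0) − (-3) = 9 → (9,3,0)
replace slot 2: 2·(9+0) − 3 = 15 → (9,15,0)
replace slot 3: 2·(9+15) − 0 = 48 → (9,15,48)

9,15,48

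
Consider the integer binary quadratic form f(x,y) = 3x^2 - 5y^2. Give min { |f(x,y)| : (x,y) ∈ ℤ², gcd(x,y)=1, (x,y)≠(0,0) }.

descent: ρ → (-5,0,3)
descent: ρ → (3,6,-2)  [lands on river]
river: ρ → (-2,6,3)
closes: descent 2, river 2
min |a| on river = 2

2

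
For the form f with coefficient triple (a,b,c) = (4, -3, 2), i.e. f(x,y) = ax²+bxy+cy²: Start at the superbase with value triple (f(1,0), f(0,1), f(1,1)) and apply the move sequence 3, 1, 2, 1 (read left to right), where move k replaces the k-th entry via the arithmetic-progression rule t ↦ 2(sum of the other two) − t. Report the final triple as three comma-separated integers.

start (4,2,3) = (f(1,0),f(0,1),f(1,1))
replace slot 3: 2·(4+2) − 3 = 9 → (4,2,9)
replace slot 1: 2·(2+9) − 4 = 18 → (18,2,9)
replace slot 2: 2·(18+9) − 2 = 52 → (18,52,9)
replace slot 1: 2·(52+9) − 18 = 104 → (104,52,9)

104,52,9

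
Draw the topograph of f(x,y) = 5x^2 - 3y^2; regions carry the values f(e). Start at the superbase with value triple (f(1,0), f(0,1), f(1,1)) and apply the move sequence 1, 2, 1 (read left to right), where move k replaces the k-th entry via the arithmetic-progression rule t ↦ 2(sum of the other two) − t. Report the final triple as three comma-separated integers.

start (5,-3,2) = (f(1,0),f(0,1),f(1,1))
replace slot 1: 2·((-3)+2) − 5 = -7 → (-7,-3,2)
replace slot 2: 2·((-7)+2) − (-3) = -7 → (-7,-7,2)
replace slot 1: 2·((-7)+2) − (-7) = -3 → (-3,-7,2)

-3,-7,2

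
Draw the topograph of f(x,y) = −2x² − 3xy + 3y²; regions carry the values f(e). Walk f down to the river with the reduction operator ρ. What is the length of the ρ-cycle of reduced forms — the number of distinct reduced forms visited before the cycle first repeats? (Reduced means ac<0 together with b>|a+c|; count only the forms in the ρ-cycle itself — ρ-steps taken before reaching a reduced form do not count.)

D = 33, ⌊√D⌋ = 5
descent: ρ → (3,3,-2)  [lands on river]
river: ρ → (-2,5,1)
river: ρ → (1,5,-2)
river: ρ → (-2,3,3)
ρ-cycle length = 4 (tail of 1 descent step not counted)

4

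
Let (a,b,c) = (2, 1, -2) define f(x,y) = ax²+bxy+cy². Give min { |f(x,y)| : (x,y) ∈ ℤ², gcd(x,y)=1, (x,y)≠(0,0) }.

river: ρ → (-2,3,1)
river: ρ → (1,3,-2)
river: ρ → (-2,1,2)
river: ρ → (2,3,-1)
river: ρ → (-1,3,2)
river: ρ → (2,1,-2)
closes: descent 0, river 6
min |a| on river = 1

1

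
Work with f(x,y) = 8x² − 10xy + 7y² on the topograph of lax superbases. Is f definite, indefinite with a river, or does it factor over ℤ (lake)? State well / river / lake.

D = b²−4ac = (-10)² − 4·8·7 = -124
D < 0 ⇒ definite ⇒ every region one sign ⇒ single well

well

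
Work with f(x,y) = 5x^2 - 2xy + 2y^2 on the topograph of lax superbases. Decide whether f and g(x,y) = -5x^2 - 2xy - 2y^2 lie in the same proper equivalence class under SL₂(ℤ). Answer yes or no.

D₁ = -36, D₂ = -36
f: flip: (5,-2,2)→(2,2,5)
f: reduced (well bottom): (2,2,5) with a≤c, −a<b≤a
g is negative-definite; reduce −g:
−g: flip: (5,2,2)→(2,-2,5)
−g: translate: b→2 (≡-2 mod 4), so (2,-2,5)→(2,2,5)
−g: reduced (well bottom): (2,2,5) with a≤c, −a<b≤a
flip sign back: reduced form of g is (-2,-2,-5)
reduced forms (2, 2, 5) vs (-2, -2, -5) ⇒ inequivalent

no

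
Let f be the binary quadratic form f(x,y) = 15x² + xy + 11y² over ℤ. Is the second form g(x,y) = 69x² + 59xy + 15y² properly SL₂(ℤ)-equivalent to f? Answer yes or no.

D₁ = -659, D₂ = -659
f: flip: (15,1,11)→(11,-1,15)
f: reduced (well bottom): (11,-1,15) with a≤c, −a<b≤a
g: flip: (69,59,15)→(15,-59,69)
g: translate: b→1 (≡-59 mod 30), so (15,-59,69)→(15,1,11)
g: flip: (15,1,11)→(11,-1,15)
g: reduced (well bottom): (11,-1,15) with a≤c, −a<b≤a
reduced forms (11, -1, 15) vs (11, -1, 15) ⇒ equivalent

yes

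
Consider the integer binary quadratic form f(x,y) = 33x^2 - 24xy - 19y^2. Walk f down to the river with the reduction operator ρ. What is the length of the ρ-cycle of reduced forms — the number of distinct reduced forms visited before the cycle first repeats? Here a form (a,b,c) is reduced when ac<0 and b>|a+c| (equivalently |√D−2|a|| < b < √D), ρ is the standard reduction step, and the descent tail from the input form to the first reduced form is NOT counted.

D = 3084, ⌊√D⌋ = 55
descent: ρ → (-19,24,33)  [lands on river]
river: ρ → (33,42,-10)
river: ρ → (-10,38,41)
river: ρ → (41,44,-7)
river: ρ → (-7,54,6)
river: ρ → (6,54,-7)
river: ρ → (-7,44,41)
river: ρ → (41,38,-10)
river: ρ → (-10,42,33)
river: ρ → (33,24,-19)
river: ρ → (-19,52,5)
river: ρ → (5,48,-39)
river: ρ → (-39,30,14)
river: ρ → (14,54,-3)
river: ρ → (-3,54,14)
river: ρ → (14,30,-39)
river: ρ → (-39,48,5)
river: ρ → (5,52,-19)
ρ-cycle length = 18 (tail of 1 descent step not counted)

18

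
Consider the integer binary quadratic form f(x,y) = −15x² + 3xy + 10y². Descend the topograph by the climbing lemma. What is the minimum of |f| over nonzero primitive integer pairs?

descent: ρ → (10,17,-8)  [lands on river]
river: ρ → (-8,15,12)
river: ρ → (12,9,-11)
river: ρ → (-11,13,10)
river: ρ → (10,7,-14)
river: ρ → (-14,21,3)
river: ρ → (3,21,-14)
river: ρ → (-14,7,10)
river: ρ → (10,13,-11)
river: ρ → (-11,9,12)
river: ρ → (12,15,-8)
river: ρ → (-8,17,10)
river: ρ → (10,23,-2)
river: ρ → (-2,21,21)
river: ρ → (21,21,-2)
river: ρ → (-2,23,10)
closes: descent 1, river 16
min |a| on river = 2

2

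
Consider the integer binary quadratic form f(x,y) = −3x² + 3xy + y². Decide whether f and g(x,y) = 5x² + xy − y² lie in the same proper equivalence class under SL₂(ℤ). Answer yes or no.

D₁ = 21, D₂ = 21
river cycle of f (length 2): (1, 3, -3), (-3, 3, 1)
river cycle of g (length 2): (-1, 3, 3), (3, 3, -1)
cycles differ ⇒ inequivalent

no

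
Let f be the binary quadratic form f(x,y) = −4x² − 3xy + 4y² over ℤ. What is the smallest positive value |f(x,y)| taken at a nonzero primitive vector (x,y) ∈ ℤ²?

descent: ρ → (4,3,-4)  [lands on river]
river: ρ → (-4,5,3)
river: ρ → (3,7,-2)
river: ρ → (-2,5,6)
river: ρ → (6,7,-1)
river: ρ → (-1,7,6)
river: ρ → (6,5,-2)
river: ρ → (-2,7,3)
river: ρ → (3,5,-4)
river: ρ → (-4,3,4)
river: ρ → (4,5,-3)
river: ρ → (-3,7,2)
river: ρ → (2,5,-6)
river: ρ → (-6,7,1)
river: ρ → (1,7,-6)
river: ρ → (-6,5,2)
river: ρ → (2,7,-3)
river: ρ → (-3,5,4)
closes: descent 1, river 18
min |a| on river = 1

1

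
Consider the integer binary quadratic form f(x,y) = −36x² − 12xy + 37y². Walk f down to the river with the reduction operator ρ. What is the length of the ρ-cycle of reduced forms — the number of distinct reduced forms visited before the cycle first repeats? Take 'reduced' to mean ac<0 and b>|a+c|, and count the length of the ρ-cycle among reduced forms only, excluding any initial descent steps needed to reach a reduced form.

D = 5472, ⌊√D⌋ = 73
descent: ρ → (37,12,-36)  [lands on river]
river: ρ → (-36,60,13)
river: ρ → (13,70,-11)
river: ρ → (-11,62,37)
ρ-cycle length = 4 (tail of 1 descent step not counted)

4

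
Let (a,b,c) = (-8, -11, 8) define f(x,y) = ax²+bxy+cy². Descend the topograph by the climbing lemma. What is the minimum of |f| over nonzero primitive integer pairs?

descent: ρ → (8,11,-8)  [lands on river]
river: ρ → (-8,5,11)
river: ρ → (11,17,-2)
river: ρ → (-2,19,2)
river: ρ → (2,17,-11)
river: ρ → (-11,5,8)
closes: descent 1, river 6
min |a| on river = 2

2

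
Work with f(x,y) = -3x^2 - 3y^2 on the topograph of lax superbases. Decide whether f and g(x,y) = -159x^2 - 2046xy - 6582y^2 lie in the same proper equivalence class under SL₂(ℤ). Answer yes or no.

D₁ = -36, D₂ = -36
f is negative-definite; reduce −f:
−f: reduced (well bottom): (3,0,3) with a≤c, −a<b≤a
flip sign back: reduced form of f is (-3,0,-3)
g is negative-definite; reduce −g:
−g: translate: b→138 (≡2046 mod 318), so (159,2046,6582)→(159,138,30)
−g: flip: (159,138,30)→(30,-138,159)
−g: translate: b→-18 (≡-138 mod 60), so (30,-138,159)→(30,-18,3)
−g: flip: (30,-18,3)→(3,18,30)
−g: translate: b→0 (≡18 mod 6), so (3,18,30)→(3,0,3)
−g: reduced (well bottom): (3,0,3) with a≤c, −a<b≤a
flip sign back: reduced form of g is (-3,0,-3)
reduced forms (-3, 0, -3) vs (-3, 0, -3) ⇒ equivalent

yes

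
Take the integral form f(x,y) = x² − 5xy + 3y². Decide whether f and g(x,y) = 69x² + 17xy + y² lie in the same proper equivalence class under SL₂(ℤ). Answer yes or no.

D₁ = 13, D₂ = 13
river cycle of f (length 2): (-1, 3, 1), (1, 3, -1)
river cycle of g (length 2): (1, 3, -1), (-1, 3, 1)
cycles coincide ⇒ equivalent

yes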